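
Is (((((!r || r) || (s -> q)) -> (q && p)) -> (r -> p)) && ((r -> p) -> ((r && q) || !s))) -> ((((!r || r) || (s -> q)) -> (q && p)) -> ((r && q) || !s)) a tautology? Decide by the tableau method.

Valid

Assume the negation and expand:
Initial set: {!((((((!r || r) || (s -> q)) -> (q && p)) -> (r -> p)) && ((r -> p) -> ((r && q) || !s))) -> ((((!r || r) || (s -> q)) -> (q && p)) -> ((r && q) || !s)))}.
!((((((!r || r) || (s -> q)) -> (q && p)) -> (r -> p)) && ((r -> p) -> ((r && q) || !s))) -> ((((!r || r) || (s -> q)) -> (q && p)) -> ((r && q) || !s))): α-rule — add (((((!r || r) || (s -> q)) -> (q && p)) -> (r -> p)) && ((r -> p) -> ((r && q) || !s))), !((((!r || r) || (s -> q)) -> (q && p)) -> ((r && q) || !s)).
(((((!r || r) || (s -> q)) -> (q && p)) -> (r -> p)) && ((r -> p) -> ((r && q) || !s))): α-rule — add ((((!r || r) || (s -> q)) -> (q && p)) -> (r -> p)), ((r -> p) -> ((r && q) || !s)).
!((((!r || r) || (s -> q)) -> (q && p)) -> ((r && q) || !s)): α-rule — add (((!r || r) || (s -> q)) -> (q && p)), !((r && q) || !s).
!((r && q) || !s): α-rule — add !(r && q), !!s.
((((!r || r) || (s -> q)) -> (q && p)) -> (r -> p)): β-rule — branch into !(((!r || r) || (s -> q)) -> (q && p))  //  (r -> p).
  branch 1 (add !(((!r || r) || (s -> q)) -> (q && p))):
    !(((!r || r) || (s -> q)) -> (q && p)): α-rule — add ((!r || r) || (s -> q)), !(q && p).
    ((r -> p) -> ((r && q) || !s)): β-rule — branch into !(r -> p)  //  ((r && q) || !s).
      branch 1.1 (add !(r -> p)):
        !(r -> p): α-rule — add r, !p.
        (((!r || r) || (s -> q)) -> (q && p)): β-rule — branch into !((!r || r) || (s -> q))  //  (q && p).
          branch 1.1.1 (add !((!r || r) || (s -> q))):
            !((!r || r) || (s -> q)): α-rule — add !(!r || r), !(s -> q).
            !(!r || r): α-rule — add !!r, !r.
            × closes — contains both r and !r.
          branch 1.1.2 (add (q && p)):
            (q && p): α-rule — add q, p.
            × closes — contains both p and !p.
      branch 1.2 (add ((r && q) || !s)):
        (((!r || r) || (s -> q)) -> (q && p)): β-rule — branch into !((!r || r) || (s -> q))  //  (q && p).
          branch 1.2.1 (add !((!r || r) || (s -> q))):
            !((!r || r) || (s -> q)): α-rule — add !(!r || r), !(s -> q).
            !(!r || r): α-rule — add !!r, !r.
            × closes — contains both r and !r.
          branch 1.2.2 (add (q && p)):
            (q && p): α-rule — add q, p.
            !(r && q): β-rule — branch into !r  //  !q.
              branch 1.2.2.1 (add !r):
                ((!r || r) || (s -> q)): β-rule — branch into (!r || r)  //  (s -> q).
                  branch 1.2.2.1.1 (add (!r || r)):
                    !(q && p): β-rule — branch into !q  //  !p.
                      branch 1.2.2.1.1.1 (add !q):
                        × closes — contains both q and !q.
                      branch 1.2.2.1.1.2 (add !p):
                        × closes — contains both p and !p.
                  branch 1.2.2.1.2 (add (s -> q)):
                    !(q && p): β-rule — branch into !q  //  !p.
                      branch 1.2.2.1.2.1 (add !q):
                        × closes — contains both q and !q.
                      branch 1.2.2.1.2.2 (add !p):
                        × closes — contains both p and !p.
              branch 1.2.2.2 (add !q):
                × closes — contains both q and !q.
  branch 2 (add (r -> p)):
    ((r -> p) -> ((r && q) || !s)): β-rule — branch into !(r -> p)  //  ((r && q) || !s).
      branch 2.1 (add !(r -> p)):
        !(r -> p): α-rule — add r, !p.
        (((!r || r) || (s -> q)) -> (q && p)): β-rule — branch into !((!r || r) || (s -> q))  //  (q && p).
          branch 2.1.1 (add !((!r || r) || (s -> q))):
            !((!r || r) || (s -> q)): α-rule — add !(!r || r), !(s -> q).
            !(!r || r): α-rule — add !!r, !r.
            × closes — contains both r and !r.
          branch 2.1.2 (add (q && p)):
            (q && p): α-rule — add q, p.
            × closes — contains both p and !p.
      branch 2.2 (add ((r && q) || !s)):
        (((!r || r) || (s -> q)) -> (q && p)): β-rule — branch into !((!r || r) || (s -> q))  //  (q && p).
          branch 2.2.1 (add !((!r || r) || (s -> q))):
            !((!r || r) || (s -> q)): α-rule — add !(!r || r), !(s -> q).
            !(!r || r): α-rule — add !!r, !r.
            × closes — contains both r and !r.
          branch 2.2.2 (add (q && p)):
            (q && p): α-rule — add q, p.
            !(r && q): β-rule — branch into !r  //  !q.
              branch 2.2.2.1 (add !r):
                (r -> p): β-rule — branch into !r  //  p.
                  branch 2.2.2.1.1 (add !r):
                    ((r && q) || !s): β-rule — branch into (r && q)  //  !s.
                      branch 2.2.2.1.1.1 (add (r && q)):
                        (r && q): α-rule — add r, q.
                        × closes — contains both r and !r.
                      branch 2.2.2.1.1.2 (add !s):
                        × closes — contains both s and !s.
                  branch 2.2.2.1.2 (add p):
                    ((r && q) || !s): β-rule — branch into (r && q)  //  !s.
                      branch 2.2.2.1.2.1 (add (r && q)):
                        (r && q): α-rule — add r, q.
                        × closes — contains both r and !r.
                      branch 2.2.2.1.2.2 (add !s):
                        × closes — contains both s and !s.
              branch 2.2.2.2 (add !q):
                × closes — contains both q and !q.
All 16 branches close.
Every branch closed, so the negation is unsatisfiable and the formula is valid.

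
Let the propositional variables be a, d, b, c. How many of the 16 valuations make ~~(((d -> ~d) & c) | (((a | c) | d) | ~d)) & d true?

8

Initial set: {(~~(((d -> ~d) & c) | (((a | c) | d) | ~d)) & d)}.
(~~(((d -> ~d) & c) | (((a | c) | d) | ~d)) & d): α-rule — add ~~(((d -> ~d) & c) | (((a | c) | d) | ~d)), d.
~~(((d -> ~d) & c) | (((a | c) | d) | ~d)): drop double negation, giving (((d -> ~d) & c) | (((a | c) | d) | ~d)).
(((d -> ~d) & c) | (((a | c) | d) | ~d)): β-rule — branch into ((d -> ~d) & c)  //  (((a | c) | d) | ~d).
  branch 1 (add ((d -> ~d) & c)):
    ((d -> ~d) & c): α-rule — add (d -> ~d), c.
    (d -> ~d): β-rule — branch into ~d  //  ~d.
      branch 1.1 (add ~d):
        × closes — contains both d and ~d.
      branch 1.2 (add ~d):
        × closes — contains both d and ~d.
  branch 2 (add (((a | c) | d) | ~d)):
    (((a | c) | d) | ~d): β-rule — branch into ((a | c) | d)  //  ~d.
      branch 2.1 (add ((a | c) | d)):
        ((a | c) | d): β-rule — branch into (a | c)  //  d.
          branch 2.1.1 (add (a | c)):
            (a | c): β-rule — branch into a  //  c.
              branch 2.1.1.1 (add a):
                ○ open, literals {a=1, d=1}.
              branch 2.1.1.2 (add c):
                ○ open, literals {c=1, d=1}.
          branch 2.1.2 (add d):
            ○ open, literals {d=1}.
      branch 2.2 (add ~d):
        × closes — contains both d and ~d.
3 branches closed, 3 open.
Each open branch fixes some atoms; the unmentioned ones are free. Counting distinct full assignments: branch {a=1, d=1} (b, c) contributes 4 new; branch {c=1, d=1} (a, b) contributes 2 new; branch {d=1} (a, b, c) contributes 2 new. Total: 8.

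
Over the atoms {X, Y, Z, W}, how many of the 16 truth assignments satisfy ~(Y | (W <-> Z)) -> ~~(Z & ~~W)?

Initial set: {T (~(Y | (W <-> Z)) -> ~~(Z & ~~W))}.
T (~(Y | (W <-> Z)) -> ~~(Z & ~~W)): β-rule — branch into F ~(Y | (W <-> Z))  //  T ~~(Z & ~~W).
  branch 1 (add F ~(Y | (W <-> Z))):
    F ~(Y | (W <-> Z)): β-rule — branch into T Y  //  T (W <-> Z).
      branch 1.1 (add T Y):
        ○ open, literals {Y=true}.
      branch 1.2 (add T (W <-> Z)):
        T (W <-> Z): β-rule — branch into T W, T Z  //  F W, F Z.
          branch 1.2.1 (add T W, T Z):
            ○ open, literals {W=true, Z=true}.
          branch 1.2.2 (add F W, F Z):
            ○ open, literals {W=false, Z=false}.
  branch 2 (add T ~~(Z & ~~W)):
    T ~~(Z & ~~W): drop double negation, giving T (Z & ~~W).
    T (Z & ~~W): α-rule — add T Z, T ~~W.
    T ~~W: drop double negation, giving T W.
    ○ open, literals {W=true, Z=true}.
0 branches closed, 4 open.
Each open branch fixes some atoms; the unmentioned ones are free. Counting distinct full assignments: branch {Y=true} (X, Z, W) contributes 8 new; branch {W=true, Z=true} (X, Y) contributes 2 new; branch {W=false, Z=false} (X, Y) contributes 2 new; branch {W=true, Z=true} (X, Y) contributes 0 new. Total: 12.

12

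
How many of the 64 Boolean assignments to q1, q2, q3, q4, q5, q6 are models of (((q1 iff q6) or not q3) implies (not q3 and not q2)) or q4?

48

Initial set: {((((q1 iff q6) or not q3) implies (not q3 and not q2)) or q4)}.
((((q1 iff q6) or not q3) implies (not q3 and not q2)) or q4): β-rule — branch into (((q1 iff q6) or not q3) implies (not q3 and not q2))  //  q4.
  branch 1 (add (((q1 iff q6) or not q3) implies (not q3 and not q2))):
    (((q1 iff q6) or not q3) implies (not q3 and not q2)): β-rule — branch into not ((q1 iff q6) or not q3)  //  (not q3 and not q2).
      branch 1.1 (add not ((q1 iff q6) or not q3)):
        not ((q1 iff q6) or not q3): α-rule — add not (q1 iff q6), not not q3.
        not (q1 iff q6): β-rule — branch into q1, not q6  //  not q1, q6.
          branch 1.1.1 (add q1, not q6):
            ○ open, literals {q1=1, q3=1, q6=0}.
          branch 1.1.2 (add not q1, q6):
            ○ open, literals {q1=0, q3=1, q6=1}.
      branch 1.2 (add (not q3 and not q2)):
        (not q3 and not q2): α-rule — add not q3, not q2.
        ○ open, literals {q2=0, q3=0}.
  branch 2 (add q4):
    ○ open, literals {q4=1}.
0 branches closed, 4 open.
Each open branch fixes some atoms; the unmentioned ones are free. Counting distinct full assignments: branch {q1=1, q3=1, q6=0} (q2, q4, q5) contributes 8 new; branch {q1=0, q3=1, q6=1} (q2, q4, q5) contributes 8 new; branch {q2=0, q3=0} (q1, q4, q5, q6) contributes 16 new; branch {q4=1} (q1, q2, q3, q5, q6) contributes 16 new. Total: 48.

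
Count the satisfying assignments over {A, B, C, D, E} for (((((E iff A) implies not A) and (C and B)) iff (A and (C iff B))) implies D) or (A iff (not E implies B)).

27

Initial set: {((((((E iff A) implies not A) and (C and B)) iff (A and (C iff B))) implies D) or (A iff (not E implies B)))}.
((((((E iff A) implies not A) and (C and B)) iff (A and (C iff B))) implies D) or (A iff (not E implies B))): β-rule — branch into (((((E iff A) implies not A) and (C and B)) iff (A and (C iff B))) implies D)  //  (A iff (not E implies B)).
  branch 1 (add (((((E iff A) implies not A) and (C and B)) iff (A and (C iff B))) implies D)):
    (((((E iff A) implies not A) and (C and B)) iff (A and (C iff B))) implies D): β-rule — branch into not ((((E iff A) implies not A) and (C and B)) iff (A and (C iff B)))  //  D.
      branch 1.1 (add not ((((E iff A) implies not A) and (C and B)) iff (A and (C iff B)))):
        not ((((E iff A) implies not A) and (C and B)) iff (A and (C iff B))): β-rule — branch into (((E iff A) implies not A) and (C and B)), not (A and (C iff B))  //  not (((E iff A) implies not A) and (C and B)), (A and (C iff B)).
          branch 1.1.1 (add (((E iff A) implies not A) and (C and B)), not (A and (C iff B))):
            (((E iff A) implies not A) and (C and B)): α-rule — add ((E iff A) implies not A), (C and B).
            (C and B): α-rule — add C, B.
            not (A and (C iff B)): β-rule — branch into not A  //  not (C iff B).
              branch 1.1.1.1 (add not A):
                ((E iff A) implies not A): β-rule — branch into not (E iff A)  //  not A.
                  branch 1.1.1.1.1 (add not (E iff A)):
                    not (E iff A): β-rule — branch into E, not A  //  not E, A.
                      branch 1.1.1.1.1.1 (add E, not A):
                        ○ open, literals {A=false, B=true, C=true, E=true}.
                      branch 1.1.1.1.1.2 (add not E, A):
                        × closes — contains both A and not A.
                  branch 1.1.1.1.2 (add not A):
                    ○ open, literals {A=false, B=true, C=true}.
              branch 1.1.1.2 (add not (C iff B)):
                ((E iff A) implies not A): β-rule — branch into not (E iff A)  //  not A.
                  branch 1.1.1.2.1 (add not (E iff A)):
                    not (C iff B): β-rule — branch into C, not B  //  not C, B.
                      branch 1.1.1.2.1.1 (add C, not B):
                        × closes — contains both B and not B.
                      branch 1.1.1.2.1.2 (add not C, B):
                        × closes — contains both C and not C.
                  branch 1.1.1.2.2 (add not A):
                    not (C iff B): β-rule — branch into C, not B  //  not C, B.
                      branch 1.1.1.2.2.1 (add C, not B):
                        × closes — contains both B and not B.
                      branch 1.1.1.2.2.2 (add not C, B):
                        × closes — contains both C and not C.
          branch 1.1.2 (add not (((E iff A) implies not A) and (C and B)), (A and (C iff B))):
            (A and (C iff B)): α-rule — add A, (C iff B).
            not (((E iff A) implies not A) and (C and B)): β-rule — branch into not ((E iff A) implies not A)  //  not (C and B).
              branch 1.1.2.1 (add not ((E iff A) implies not A)):
                not ((E iff A) implies not A): α-rule — add (E iff A), not not A.
                (C iff B): β-rule — branch into C, B  //  not C, not B.
                  branch 1.1.2.1.1 (add C, B):
                    (E iff A): β-rule — branch into E, A  //  not E, not A.
                      branch 1.1.2.1.1.1 (add E, A):
                        ○ open, literals {A=true, B=true, C=true, E=true}.
                      branch 1.1.2.1.1.2 (add not E, not A):
                        × closes — contains both A and not A.
                  branch 1.1.2.1.2 (add not C, not B):
                    (E iff A): β-rule — branch into E, A  //  not E, not A.
                      branch 1.1.2.1.2.1 (add E, A):
                        ○ open, literals {A=true, B=false, C=false, E=true}.
                      branch 1.1.2.1.2.2 (add not E, not A):
                        × closes — contains both A and not A.
              branch 1.1.2.2 (add not (C and B)):
                (C iff B): β-rule — branch into C, B  //  not C, not B.
                  branch 1.1.2.2.1 (add C, B):
                    not (C and B): β-rule — branch into not C  //  not B.
                      branch 1.1.2.2.1.1 (add not C):
                        × closes — contains both C and not C.
                      branch 1.1.2.2.1.2 (add not B):
                        × closes — contains both B and not B.
                  branch 1.1.2.2.2 (add not C, not B):
                    not (C and B): β-rule — branch into not C  //  not B.
                      branch 1.1.2.2.2.1 (add not C):
                        ○ open, literals {A=true, B=false, C=false}.
                      branch 1.1.2.2.2.2 (add not B):
                        ○ open, literals {A=true, B=false, C=false}.
      branch 1.2 (add D):
        ○ open, literals {D=true}.
  branch 2 (add (A iff (not E implies B))):
    (A iff (not E implies B)): β-rule — branch into A, (not E implies B)  //  not A, not (not E implies B).
      branch 2.1 (add A, (not E implies B)):
        (not E implies B): β-rule — branch into not not E  //  B.
          branch 2.1.1 (add not not E):
            ○ open, literals {A=true, E=true}.
          branch 2.1.2 (add B):
            ○ open, literals {A=true, B=true}.
      branch 2.2 (add not A, not (not E implies B)):
        not (not E implies B): α-rule — add not E, not B.
        ○ open, literals {A=false, B=false, E=false}.
9 branches closed, 10 open.
Each open branch fixes some atoms; the unmentioned ones are free. Counting distinct full assignments: branch {A=false, B=true, C=true, E=true} (D) contributes 2 new; branch {A=false, B=true, C=true} (D, E) contributes 2 new; branch {A=true, B=true, C=true, E=true} (D) contributes 2 new; branch {A=true, B=false, C=false, E=true} (D) contributes 2 new; branch {A=true, B=false, C=false} (D, E) contributes 2 new; branch {A=true, B=false, C=false} (D, E) contributes 0 new; branch {D=true} (A, B, C, E) contributes 11 new; branch {A=true, E=true} (B, C, D) contributes 2 new; branch {A=true, B=true} (C, D, E) contributes 2 new; branch {A=false, B=false, E=false} (C, D) contributes 2 new. Total: 27.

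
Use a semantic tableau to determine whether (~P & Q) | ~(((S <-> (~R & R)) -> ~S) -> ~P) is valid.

Not valid

Assume the negation and expand:
Initial set: {~((~P & Q) | ~(((S <-> (~R & R)) -> ~S) -> ~P))}.
~((~P & Q) | ~(((S <-> (~R & R)) -> ~S) -> ~P)): α-rule — add ~(~P & Q), ~~(((S <-> (~R & R)) -> ~S) -> ~P).
~(~P & Q): β-rule — branch into ~~P  //  ~Q.
  branch 1 (add ~~P):
    ~~(((S <-> (~R & R)) -> ~S) -> ~P): β-rule — branch into ~((S <-> (~R & R)) -> ~S)  //  ~P.
      branch 1.1 (add ~((S <-> (~R & R)) -> ~S)):
        ~((S <-> (~R & R)) -> ~S): α-rule — add (S <-> (~R & R)), ~~S.
        (S <-> (~R & R)): β-rule — branch into S, (~R & R)  //  ~S, ~(~R & R).
          branch 1.1.1 (add S, (~R & R)):
            (~R & R): α-rule — add ~R, R.
            × closes — contains both R and ~R.
          branch 1.1.2 (add ~S, ~(~R & R)):
            × closes — contains both S and ~S.
      branch 1.2 (add ~P):
        × closes — contains both P and ~P.
  branch 2 (add ~Q):
    ~~(((S <-> (~R & R)) -> ~S) -> ~P): β-rule — branch into ~((S <-> (~R & R)) -> ~S)  //  ~P.
      branch 2.1 (add ~((S <-> (~R & R)) -> ~S)):
        ~((S <-> (~R & R)) -> ~S): α-rule — add (S <-> (~R & R)), ~~S.
        (S <-> (~R & R)): β-rule — branch into S, (~R & R)  //  ~S, ~(~R & R).
          branch 2.1.1 (add S, (~R & R)):
            (~R & R): α-rule — add ~R, R.
            × closes — contains both R and ~R.
          branch 2.1.2 (add ~S, ~(~R & R)):
            × closes — contains both S and ~S.
      branch 2.2 (add ~P):
        ○ open, literals {P=false, Q=false}.
5 branches closed, 1 open.
An open branch gives a countermodel: P=false, Q=false (unmentioned atoms arbitrary); under it the original formula is false.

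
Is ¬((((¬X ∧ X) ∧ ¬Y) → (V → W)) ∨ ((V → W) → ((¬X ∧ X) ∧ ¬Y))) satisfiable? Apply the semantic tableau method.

Unsatisfiable

Initial set: {¬((((¬X ∧ X) ∧ ¬Y) → (V → W)) ∨ ((V → W) → ((¬X ∧ X) ∧ ¬Y)))}.
¬((((¬X ∧ X) ∧ ¬Y) → (V → W)) ∨ ((V → W) → ((¬X ∧ X) ∧ ¬Y))): α-rule — add ¬(((¬X ∧ X) ∧ ¬Y) → (V → W)), ¬((V → W) → ((¬X ∧ X) ∧ ¬Y)).
¬(((¬X ∧ X) ∧ ¬Y) → (V → W)): α-rule — add ((¬X ∧ X) ∧ ¬Y), ¬(V → W).
¬((V → W) → ((¬X ∧ X) ∧ ¬Y)): α-rule — add (V → W), ¬((¬X ∧ X) ∧ ¬Y).
((¬X ∧ X) ∧ ¬Y): α-rule — add (¬X ∧ X), ¬Y.
¬(V → W): α-rule — add V, ¬W.
(¬X ∧ X): α-rule — add ¬X, X.
× closes — contains both X and ¬X.
All 1 branch closes.
Every branch closed; the formula is unsatisfiable.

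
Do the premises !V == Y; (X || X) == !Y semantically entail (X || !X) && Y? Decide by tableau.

No

Initial set: {(!V == Y); ((X || X) == !Y); !((X || !X) && Y)}.
(!V == Y): β-rule — branch into !V, Y  //  !!V, !Y.
  branch 1 (add !V, Y):
    ((X || X) == !Y): β-rule — branch into (X || X), !Y  //  !(X || X), !!Y.
      branch 1.1 (add (X || X), !Y):
        × closes — contains both Y and !Y.
      branch 1.2 (add !(X || X), !!Y):
        !(X || X): α-rule — add !X, !X.
        !((X || !X) && Y): β-rule — branch into !(X || !X)  //  !Y.
          branch 1.2.1 (add !(X || !X)):
            !(X || !X): α-rule — add !X, !!X.
            × closes — contains both X and !X.
          branch 1.2.2 (add !Y):
            × closes — contains both Y and !Y.
  branch 2 (add !!V, !Y):
    ((X || X) == !Y): β-rule — branch into (X || X), !Y  //  !(X || X), !!Y.
      branch 2.1 (add (X || X), !Y):
        !((X || !X) && Y): β-rule — branch into !(X || !X)  //  !Y.
          branch 2.1.1 (add !(X || !X)):
            !(X || !X): α-rule — add !X, !!X.
            × closes — contains both X and !X.
          branch 2.1.2 (add !Y):
            (X || X): β-rule — branch into X  //  X.
              branch 2.1.2.1 (add X):
                ○ open, literals {V=T, X=T, Y=F}.
              branch 2.1.2.2 (add X):
                ○ open, literals {V=T, X=T, Y=F}.
      branch 2.2 (add !(X || X), !!Y):
        × closes — contains both Y and !Y.
5 branches closed, 2 open.
An open branch gives a countermodel: V=T, X=T, Y=F (unmentioned atoms arbitrary); the premises hold there but the conclusion fails.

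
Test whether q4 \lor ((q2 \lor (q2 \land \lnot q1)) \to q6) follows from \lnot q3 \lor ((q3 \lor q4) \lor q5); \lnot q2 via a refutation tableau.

Yes

Initial set: {(\lnot q3 \lor ((q3 \lor q4) \lor q5)); \lnot q2; \lnot (q4 \lor ((q2 \lor (q2 \land \lnot q1)) \to q6))}.
\lnot (q4 \lor ((q2 \lor (q2 \land \lnot q1)) \to q6)): α-rule — add \lnot q4, \lnot ((q2 \lor (q2 \land \lnot q1)) \to q6).
\lnot ((q2 \lor (q2 \land \lnot q1)) \to q6): α-rule — add (q2 \lor (q2 \land \lnot q1)), \lnot q6.
(\lnot q3 \lor ((q3 \lor q4) \lor q5)): β-rule — branch into \lnot q3  //  ((q3 \lor q4) \lor q5).
  branch 1 (add \lnot q3):
    (q2 \lor (q2 \land \lnot q1)): β-rule — branch into q2  //  (q2 \land \lnot q1).
      branch 1.1 (add q2):
        × closes — contains both q2 and \lnot q2.
      branch 1.2 (add (q2 \land \lnot q1)):
        (q2 \land \lnot q1): α-rule — add q2, \lnot q1.
        × closes — contains both q2 and \lnot q2.
  branch 2 (add ((q3 \lor q4) \lor q5)):
    (q2 \lor (q2 \land \lnot q1)): β-rule — branch into q2  //  (q2 \land \lnot q1).
      branch 2.1 (add q2):
        × closes — contains both q2 and \lnot q2.
      branch 2.2 (add (q2 \land \lnot q1)):
        (q2 \land \lnot q1): α-rule — add q2, \lnot q1.
        × closes — contains both q2 and \lnot q2.
All 4 branches close.
Every branch closed, so the premises entail the conclusion.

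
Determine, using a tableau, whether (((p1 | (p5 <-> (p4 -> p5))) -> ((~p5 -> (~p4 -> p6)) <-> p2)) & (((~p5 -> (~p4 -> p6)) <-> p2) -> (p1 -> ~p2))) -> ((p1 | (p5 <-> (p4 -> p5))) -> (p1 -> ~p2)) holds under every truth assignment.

Valid

Assume the negation and expand:
Initial set: {~((((p1 | (p5 <-> (p4 -> p5))) -> ((~p5 -> (~p4 -> p6)) <-> p2)) & (((~p5 -> (~p4 -> p6)) <-> p2) -> (p1 -> ~p2))) -> ((p1 | (p5 <-> (p4 -> p5))) -> (p1 -> ~p2)))}.
~((((p1 | (p5 <-> (p4 -> p5))) -> ((~p5 -> (~p4 -> p6)) <-> p2)) & (((~p5 -> (~p4 -> p6)) <-> p2) -> (p1 -> ~p2))) -> ((p1 | (p5 <-> (p4 -> p5))) -> (p1 -> ~p2))): α-rule — add (((p1 | (p5 <-> (p4 -> p5))) -> ((~p5 -> (~p4 -> p6)) <-> p2)) & (((~p5 -> (~p4 -> p6)) <-> p2) -> (p1 -> ~p2))), ~((p1 | (p5 <-> (p4 -> p5))) -> (p1 -> ~p2)).
(((p1 | (p5 <-> (p4 -> p5))) -> ((~p5 -> (~p4 -> p6)) <-> p2)) & (((~p5 -> (~p4 -> p6)) <-> p2) -> (p1 -> ~p2))): α-rule — add ((p1 | (p5 <-> (p4 -> p5))) -> ((~p5 -> (~p4 -> p6)) <-> p2)), (((~p5 -> (~p4 -> p6)) <-> p2) -> (p1 -> ~p2)).
~((p1 | (p5 <-> (p4 -> p5))) -> (p1 -> ~p2)): α-rule — add (p1 | (p5 <-> (p4 -> p5))), ~(p1 -> ~p2).
~(p1 -> ~p2): α-rule — add p1, ~~p2.
((p1 | (p5 <-> (p4 -> p5))) -> ((~p5 -> (~p4 -> p6)) <-> p2)): β-rule — branch into ~(p1 | (p5 <-> (p4 -> p5)))  //  ((~p5 -> (~p4 -> p6)) <-> p2).
  branch 1 (add ~(p1 | (p5 <-> (p4 -> p5)))):
    ~(p1 | (p5 <-> (p4 -> p5))): α-rule — add ~p1, ~(p5 <-> (p4 -> p5)).
    × closes — contains both p1 and ~p1.
  branch 2 (add ((~p5 -> (~p4 -> p6)) <-> p2)):
    (((~p5 -> (~p4 -> p6)) <-> p2) -> (p1 -> ~p2)): β-rule — branch into ~((~p5 -> (~p4 -> p6)) <-> p2)  //  (p1 -> ~p2).
      branch 2.1 (add ~((~p5 -> (~p4 -> p6)) <-> p2)):
        (p1 | (p5 <-> (p4 -> p5))): β-rule — branch into p1  //  (p5 <-> (p4 -> p5)).
          branch 2.1.1 (add p1):
            ((~p5 -> (~p4 -> p6)) <-> p2): β-rule — branch into (~p5 -> (~p4 -> p6)), p2  //  ~(~p5 -> (~p4 -> p6)), ~p2.
              branch 2.1.1.1 (add (~p5 -> (~p4 -> p6)), p2):
                ~((~p5 -> (~p4 -> p6)) <-> p2): β-rule — branch into (~p5 -> (~p4 -> p6)), ~p2  //  ~(~p5 -> (~p4 -> p6)), p2.
                  branch 2.1.1.1.1 (add (~p5 -> (~p4 -> p6)), ~p2):
                    × closes — contains both p2 and ~p2.
                  branch 2.1.1.1.2 (add ~(~p5 -> (~p4 -> p6)), p2):
                    ~(~p5 -> (~p4 -> p6)): α-rule — add ~p5, ~(~p4 -> p6).
                    ~(~p4 -> p6): α-rule — add ~p4, ~p6.
                    (~p5 -> (~p4 -> p6)): β-rule — branch into ~~p5  //  (~p4 -> p6).
                      branch 2.1.1.1.2.1 (add ~~p5):
                        × closes — contains both p5 and ~p5.
                      branch 2.1.1.1.2.2 (add (~p4 -> p6)):
                        (~p4 -> p6): β-rule — branch into ~~p4  //  p6.
                          branch 2.1.1.1.2.2.1 (add ~~p4):
                            × closes — contains both p4 and ~p4.
                          branch 2.1.1.1.2.2.2 (add p6):
                            × closes — contains both p6 and ~p6.
              branch 2.1.1.2 (add ~(~p5 -> (~p4 -> p6)), ~p2):
                × closes — contains both p2 and ~p2.
          branch 2.1.2 (add (p5 <-> (p4 -> p5))):
            ((~p5 -> (~p4 -> p6)) <-> p2): β-rule — branch into (~p5 -> (~p4 -> p6)), p2  //  ~(~p5 -> (~p4 -> p6)), ~p2.
              branch 2.1.2.1 (add (~p5 -> (~p4 -> p6)), p2):
                ~((~p5 -> (~p4 -> p6)) <-> p2): β-rule — branch into (~p5 -> (~p4 -> p6)), ~p2  //  ~(~p5 -> (~p4 -> p6)), p2.
                  branch 2.1.2.1.1 (add (~p5 -> (~p4 -> p6)), ~p2):
                    × closes — contains both p2 and ~p2.
                  branch 2.1.2.1.2 (add ~(~p5 -> (~p4 -> p6)), p2):
                    ~(~p5 -> (~p4 -> p6)): α-rule — add ~p5, ~(~p4 -> p6).
                    ~(~p4 -> p6): α-rule — add ~p4, ~p6.
                    (p5 <-> (p4 -> p5)): β-rule — branch into p5, (p4 -> p5)  //  ~p5, ~(p4 -> p5).
                      branch 2.1.2.1.2.1 (add p5, (p4 -> p5)):
                        × closes — contains both p5 and ~p5.
                      branch 2.1.2.1.2.2 (add ~p5, ~(p4 -> p5)):
                        ~(p4 -> p5): α-rule — add p4, ~p5.
                        × closes — contains both p4 and ~p4.
              branch 2.1.2.2 (add ~(~p5 -> (~p4 -> p6)), ~p2):
                × closes — contains both p2 and ~p2.
      branch 2.2 (add (p1 -> ~p2)):
        (p1 | (p5 <-> (p4 -> p5))): β-rule — branch into p1  //  (p5 <-> (p4 -> p5)).
          branch 2.2.1 (add p1):
            ((~p5 -> (~p4 -> p6)) <-> p2): β-rule — branch into (~p5 -> (~p4 -> p6)), p2  //  ~(~p5 -> (~p4 -> p6)), ~p2.
              branch 2.2.1.1 (add (~p5 -> (~p4 -> p6)), p2):
                (p1 -> ~p2): β-rule — branch into ~p1  //  ~p2.
                  branch 2.2.1.1.1 (add ~p1):
                    × closes — contains both p1 and ~p1.
                  branch 2.2.1.1.2 (add ~p2):
                    × closes — contains both p2 and ~p2.
              branch 2.2.1.2 (add ~(~p5 -> (~p4 -> p6)), ~p2):
                × closes — contains both p2 and ~p2.
          branch 2.2.2 (add (p5 <-> (p4 -> p5))):
            ((~p5 -> (~p4 -> p6)) <-> p2): β-rule — branch into (~p5 -> (~p4 -> p6)), p2  //  ~(~p5 -> (~p4 -> p6)), ~p2.
              branch 2.2.2.1 (add (~p5 -> (~p4 -> p6)), p2):
                (p1 -> ~p2): β-rule — branch into ~p1  //  ~p2.
                  branch 2.2.2.1.1 (add ~p1):
                    × closes — contains both p1 and ~p1.
                  branch 2.2.2.1.2 (add ~p2):
                    × closes — contains both p2 and ~p2.
              branch 2.2.2.2 (add ~(~p5 -> (~p4 -> p6)), ~p2):
                × closes — contains both p2 and ~p2.
All 16 branches close.
Every branch closed, so the negation is unsatisfiable and the formula is valid.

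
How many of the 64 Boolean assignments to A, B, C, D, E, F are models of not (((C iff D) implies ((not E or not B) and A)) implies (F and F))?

Initial set: {not (((C iff D) implies ((not E or not B) and A)) implies (F and F))}.
not (((C iff D) implies ((not E or not B) and A)) implies (F and F)): α-rule — add ((C iff D) implies ((not E or not B) and A)), not (F and F).
((C iff D) implies ((not E or not B) and A)): β-rule — branch into not (C iff D)  //  ((not E or not B) and A).
  branch 1 (add not (C iff D)):
    not (F and F): β-rule — branch into not F  //  not F.
      branch 1.1 (add not F):
        not (C iff D): β-rule — branch into C, not D  //  not C, D.
          branch 1.1.1 (add C, not D):
            ○ open, literals {C=T, D=F, F=F}.
          branch 1.1.2 (add not C, D):
            ○ open, literals {C=F, D=T, F=F}.
      branch 1.2 (add not F):
        not (C iff D): β-rule — branch into C, not D  //  not C, D.
          branch 1.2.1 (add C, not D):
            ○ open, literals {C=T, D=F, F=F}.
          branch 1.2.2 (add not C, D):
            ○ open, literals {C=F, D=T, F=F}.
  branch 2 (add ((not E or not B) and A)):
    ((not E or not B) and A): α-rule — add (not E or not B), A.
    not (F and F): β-rule — branch into not F  //  not F.
      branch 2.1 (add not F):
        (not E or not B): β-rule — branch into not E  //  not B.
          branch 2.1.1 (add not E):
            ○ open, literals {A=T, E=F, F=F}.
          branch 2.1.2 (add not B):
            ○ open, literals {A=T, B=F, F=F}.
      branch 2.2 (add not F):
        (not E or not B): β-rule — branch into not E  //  not B.
          branch 2.2.1 (add not E):
            ○ open, literals {A=T, E=F, F=F}.
          branch 2.2.2 (add not B):
            ○ open, literals {A=T, B=F, F=F}.
0 branches closed, 8 open.
Each open branch fixes some atoms; the unmentioned ones are free. Counting distinct full assignments: branch {C=T, D=F, F=F} (A, B, E) contributes 8 new; branch {C=F, D=T, F=F} (A, B, E) contributes 8 new; branch {C=T, D=F, F=F} (A, B, E) contributes 0 new; branch {C=F, D=T, F=F} (A, B, E) contributes 0 new; branch {A=T, E=F, F=F} (B, C, D) contributes 4 new; branch {A=T, B=F, F=F} (C, D, E) contributes 2 new; branch {A=T, E=F, F=F} (B, C, D) contributes 0 new; branch {A=T, B=F, F=F} (C, D, E) contributes 0 new. Total: 22.

22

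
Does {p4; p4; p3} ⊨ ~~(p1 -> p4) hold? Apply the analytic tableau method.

Initial set: {p4; p4; p3; ~~~(p1 -> p4)}.
~~~(p1 -> p4): drop double negation, giving ~(p1 -> p4).
~(p1 -> p4): α-rule — add p1, ~p4.
× closes — contains both p4 and ~p4.
All 1 branch closes.
Every branch closed, so the premises entail the conclusion.

Yes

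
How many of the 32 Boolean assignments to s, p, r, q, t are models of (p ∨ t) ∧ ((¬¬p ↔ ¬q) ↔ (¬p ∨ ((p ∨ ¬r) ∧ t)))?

12

Initial set: {T ((p ∨ t) ∧ ((¬¬p ↔ ¬q) ↔ (¬p ∨ ((p ∨ ¬r) ∧ t))))}.
T ((p ∨ t) ∧ ((¬¬p ↔ ¬q) ↔ (¬p ∨ ((p ∨ ¬r) ∧ t)))): α-rule — add T (p ∨ t), T ((¬¬p ↔ ¬q) ↔ (¬p ∨ ((p ∨ ¬r) ∧ t))).
T (p ∨ t): β-rule — branch into T p  //  T t.
  branch 1 (add T p):
    T ((¬¬p ↔ ¬q) ↔ (¬p ∨ ((p ∨ ¬r) ∧ t))): β-rule — branch into T (¬¬p ↔ ¬q), T (¬p ∨ ((p ∨ ¬r) ∧ t))  //  F (¬¬p ↔ ¬q), F (¬p ∨ ((p ∨ ¬r) ∧ t)).
      branch 1.1 (add T (¬¬p ↔ ¬q), T (¬p ∨ ((p ∨ ¬r) ∧ t))):
        T (¬¬p ↔ ¬q): β-rule — branch into T ¬¬p, T ¬q  //  F ¬¬p, F ¬q.
          branch 1.1.1 (add T ¬¬p, T ¬q):
            T ¬¬p: drop double negation, giving T p.
            T (¬p ∨ ((p ∨ ¬r) ∧ t)): β-rule — branch into T ¬p  //  T ((p ∨ ¬r) ∧ t).
              branch 1.1.1.1 (add T ¬p):
                × closes — contains both p and ¬p.
              branch 1.1.1.2 (add T ((p ∨ ¬r) ∧ t)):
                T ((p ∨ ¬r) ∧ t): α-rule — add T (p ∨ ¬r), T t.
                T (p ∨ ¬r): β-rule — branch into T p  //  T ¬r.
                  branch 1.1.1.2.1 (add T p):
                    ○ open, literals {p=T, q=F, t=T}.
                  branch 1.1.1.2.2 (add T ¬r):
                    ○ open, literals {p=T, q=F, r=F, t=T}.
          branch 1.1.2 (add F ¬¬p, F ¬q):
            F ¬¬p: drop double negation, giving F p.
            × closes — contains both p and ¬p.
      branch 1.2 (add F (¬¬p ↔ ¬q), F (¬p ∨ ((p ∨ ¬r) ∧ t))):
        F (¬p ∨ ((p ∨ ¬r) ∧ t)): α-rule — add F ¬p, F ((p ∨ ¬r) ∧ t).
        F (¬¬p ↔ ¬q): β-rule — branch into T ¬¬p, F ¬q  //  F ¬¬p, T ¬q.
          branch 1.2.1 (add T ¬¬p, F ¬q):
            T ¬¬p: drop double negation, giving T p.
            F ((p ∨ ¬r) ∧ t): β-rule — branch into F (p ∨ ¬r)  //  F t.
              branch 1.2.1.1 (add F (p ∨ ¬r)):
                F (p ∨ ¬r): α-rule — add F p, F ¬r.
                × closes — contains both p and ¬p.
              branch 1.2.1.2 (add F t):
                ○ open, literals {p=T, q=T, t=F}.
          branch 1.2.2 (add F ¬¬p, T ¬q):
            F ¬¬p: drop double negation, giving F p.
            × closes — contains both p and ¬p.
  branch 2 (add T t):
    T ((¬¬p ↔ ¬q) ↔ (¬p ∨ ((p ∨ ¬r) ∧ t))): β-rule — branch into T (¬¬p ↔ ¬q), T (¬p ∨ ((p ∨ ¬r) ∧ t))  //  F (¬¬p ↔ ¬q), F (¬p ∨ ((p ∨ ¬r) ∧ t)).
      branch 2.1 (add T (¬¬p ↔ ¬q), T (¬p ∨ ((p ∨ ¬r) ∧ t))):
        T (¬¬p ↔ ¬q): β-rule — branch into T ¬¬p, T ¬q  //  F ¬¬p, F ¬q.
          branch 2.1.1 (add T ¬¬p, T ¬q):
            T ¬¬p: drop double negation, giving T p.
            T (¬p ∨ ((p ∨ ¬r) ∧ t)): β-rule — branch into T ¬p  //  T ((p ∨ ¬r) ∧ t).
              branch 2.1.1.1 (add T ¬p):
                × closes — contains both p and ¬p.
              branch 2.1.1.2 (add T ((p ∨ ¬r) ∧ t)):
                T ((p ∨ ¬r) ∧ t): α-rule — add T (p ∨ ¬r), T t.
                T (p ∨ ¬r): β-rule — branch into T p  //  T ¬r.
                  branch 2.1.1.2.1 (add T p):
                    ○ open, literals {p=T, q=F, t=T}.
                  branch 2.1.1.2.2 (add T ¬r):
                    ○ open, literals {p=T, q=F, r=F, t=T}.
          branch 2.1.2 (add F ¬¬p, F ¬q):
            F ¬¬p: drop double negation, giving F p.
            T (¬p ∨ ((p ∨ ¬r) ∧ t)): β-rule — branch into T ¬p  //  T ((p ∨ ¬r) ∧ t).
              branch 2.1.2.1 (add T ¬p):
                ○ open, literals {p=F, q=T, t=T}.
              branch 2.1.2.2 (add T ((p ∨ ¬r) ∧ t)):
                T ((p ∨ ¬r) ∧ t): α-rule — add T (p ∨ ¬r), T t.
                T (p ∨ ¬r): β-rule — branch into T p  //  T ¬r.
                  branch 2.1.2.2.1 (add T p):
                    × closes — contains both p and ¬p.
                  branch 2.1.2.2.2 (add T ¬r):
                    ○ open, literals {p=F, q=T, r=F, t=T}.
      branch 2.2 (add F (¬¬p ↔ ¬q), F (¬p ∨ ((p ∨ ¬r) ∧ t))):
        F (¬p ∨ ((p ∨ ¬r) ∧ t)): α-rule — add F ¬p, F ((p ∨ ¬r) ∧ t).
        F (¬¬p ↔ ¬q): β-rule — branch into T ¬¬p, F ¬q  //  F ¬¬p, T ¬q.
          branch 2.2.1 (add T ¬¬p, F ¬q):
            T ¬¬p: drop double negation, giving T p.
            F ((p ∨ ¬r) ∧ t): β-rule — branch into F (p ∨ ¬r)  //  F t.
              branch 2.2.1.1 (add F (p ∨ ¬r)):
                F (p ∨ ¬r): α-rule — add F p, F ¬r.
                × closes — contains both p and ¬p.
              branch 2.2.1.2 (add F t):
                × closes — contains both t and ¬t.
          branch 2.2.2 (add F ¬¬p, T ¬q):
            F ¬¬p: drop double negation, giving F p.
            × closes — contains both p and ¬p.
9 branches closed, 7 open.
Each open branch fixes some atoms; the unmentioned ones are free. Counting distinct full assignments: branch {p=T, q=F, t=T} (s, r) contributes 4 new; branch {p=T, q=F, r=F, t=T} (s) contributes 0 new; branch {p=T, q=T, t=F} (s, r) contributes 4 new; branch {p=T, q=F, t=T} (s, r) contributes 0 new; branch {p=T, q=F, r=F, t=T} (s) contributes 0 new; branch {p=F, q=T, t=T} (s, r) contributes 4 new; branch {p=F, q=T, r=F, t=T} (s) contributes 0 new. Total: 12.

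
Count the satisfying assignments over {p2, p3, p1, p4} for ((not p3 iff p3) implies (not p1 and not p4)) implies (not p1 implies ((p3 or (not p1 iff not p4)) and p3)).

Initial set: {(((not p3 iff p3) implies (not p1 and not p4)) implies (not p1 implies ((p3 or (not p1 iff not p4)) and p3)))}.
(((not p3 iff p3) implies (not p1 and not p4)) implies (not p1 implies ((p3 or (not p1 iff not p4)) and p3))): β-rule — branch into not ((not p3 iff p3) implies (not p1 and not p4))  //  (not p1 implies ((p3 or (not p1 iff not p4)) and p3)).
  branch 1 (add not ((not p3 iff p3) implies (not p1 and not p4))):
    not ((not p3 iff p3) implies (not p1 and not p4)): α-rule — add (not p3 iff p3), not (not p1 and not p4).
    (not p3 iff p3): β-rule — branch into not p3, p3  //  not not p3, not p3.
      branch 1.1 (add not p3, p3):
        × closes — contains both p3 and not p3.
      branch 1.2 (add not not p3, not p3):
        × closes — contains both p3 and not p3.
  branch 2 (add (not p1 implies ((p3 or (not p1 iff not p4)) and p3))):
    (not p1 implies ((p3 or (not p1 iff not p4)) and p3)): β-rule — branch into not not p1  //  ((p3 or (not p1 iff not p4)) and p3).
      branch 2.1 (add not not p1):
        ○ open, literals {p1=1}.
      branch 2.2 (add ((p3 or (not p1 iff not p4)) and p3)):
        ((p3 or (not p1 iff not p4)) and p3): α-rule — add (p3 or (not p1 iff not p4)), p3.
        (p3 or (not p1 iff not p4)): β-rule — branch into p3  //  (not p1 iff not p4).
          branch 2.2.1 (add p3):
            ○ open, literals {p3=1}.
          branch 2.2.2 (add (not p1 iff not p4)):
            (not p1 iff not p4): β-rule — branch into not p1, not p4  //  not not p1, not not p4.
              branch 2.2.2.1 (add not p1, not p4):
                ○ open, literals {p1=0, p3=1, p4=0}.
              branch 2.2.2.2 (add not not p1, not not p4):
                ○ open, literals {p1=1, p3=1, p4=1}.
2 branches closed, 4 open.
Each open branch fixes some atoms; the unmentioned ones are free. Counting distinct full assignments: branch {p1=1} (p2, p3, p4) contributes 8 new; branch {p3=1} (p2, p1, p4) contributes 4 new; branch {p1=0, p3=1, p4=0} (p2) contributes 0 new; branch {p1=1, p3=1, p4=1} (p2) contributes 0 new. Total: 12.

12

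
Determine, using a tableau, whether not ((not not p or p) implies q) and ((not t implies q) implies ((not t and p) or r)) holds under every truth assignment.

Not valid

Assume the negation and expand:
Initial set: {F (not ((not not p or p) implies q) and ((not t implies q) implies ((not t and p) or r)))}.
F (not ((not not p or p) implies q) and ((not t implies q) implies ((not t and p) or r))): β-rule — branch into F not ((not not p or p) implies q)  //  F ((not t implies q) implies ((not t and p) or r)).
  branch 1 (add F not ((not not p or p) implies q)):
    F not ((not not p or p) implies q): β-rule — branch into F (not not p or p)  //  T q.
      branch 1.1 (add F (not not p or p)):
        F (not not p or p): α-rule — add F not not p, F p.
        F not not p: drop double negation, giving F p.
        ○ open, literals {p=0}.
      branch 1.2 (add T q):
        ○ open, literals {q=1}.
  branch 2 (add F ((not t implies q) implies ((not t and p) or r))):
    F ((not t implies q) implies ((not t and p) or r)): α-rule — add T (not t implies q), F ((not t and p) or r).
    F ((not t and p) or r): α-rule — add F (not t and p), F r.
    T (not t implies q): β-rule — branch into F not t  //  T q.
      branch 2.1 (add F not t):
        F (not t and p): β-rule — branch into F not t  //  F p.
          branch 2.1.1 (add F not t):
            ○ open, literals {r=0, t=1}.
          branch 2.1.2 (add F p):
            ○ open, literals {p=0, r=0, t=1}.
      branch 2.2 (add T q):
        F (not t and p): β-rule — branch into F not t  //  F p.
          branch 2.2.1 (add F not t):
            ○ open, literals {q=1, r=0, t=1}.
          branch 2.2.2 (add F p):
            ○ open, literals {p=0, q=1, r=0}.
0 branches closed, 6 open.
An open branch gives a countermodel: p=0 (unmentioned atoms arbitrary); under it the original formula is false.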